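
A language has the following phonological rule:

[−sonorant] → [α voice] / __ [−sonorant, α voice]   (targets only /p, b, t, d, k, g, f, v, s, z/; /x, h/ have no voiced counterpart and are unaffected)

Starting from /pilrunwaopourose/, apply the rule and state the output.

pilrunwaopourose

No segment of /pilrunwaopourose/ meets the structural description of the rule, so the form surfaces unchanged.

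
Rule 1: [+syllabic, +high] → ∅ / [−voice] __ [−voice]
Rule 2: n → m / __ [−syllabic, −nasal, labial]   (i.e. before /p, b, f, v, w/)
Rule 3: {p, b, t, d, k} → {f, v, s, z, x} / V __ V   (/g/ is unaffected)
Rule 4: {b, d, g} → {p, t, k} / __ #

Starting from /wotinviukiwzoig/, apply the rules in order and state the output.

wosimviuxiwzoik

Rule 1 (high vowel syncope): no segment meets the environment; /wotinviukiwzoig/ is unchanged.
Rule 2 (nasal place assimilation): /n/ precedes the labial consonant /v/, so it assimilates in place to [m]. /wotinviukiwzoig/ → wotimviukiwzoig.
Rule 3 (intervocalic spirantization): /t/ is a stop between vowels /o/ and /i/, so it spirantizes to the fricative [s]. /k/ is a stop between vowels /u/ and /i/, so it spirantizes to the fricative [x]. /wotimviukiwzoig/ → wosimviuxiwzoig.
Rule 4 (final devoicing): /g/ is a voiced stop in word-final position, so it devoices to [k]. /wosimviuxiwzoig/ → wosimviuxiwzoik.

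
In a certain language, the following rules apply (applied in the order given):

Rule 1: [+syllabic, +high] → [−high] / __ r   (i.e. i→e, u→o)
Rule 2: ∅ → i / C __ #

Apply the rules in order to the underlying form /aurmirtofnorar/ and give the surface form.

aormertofnorari

Rule 1 (pre-rhotic lowering): /u/ is a high vowel immediately before /r/, so it lowers to [o]. /i/ is a high vowel immediately before /r/, so it lowers to [e]. /aurmirtofnorar/ → aormertofnorar.
Rule 2 (final i-epenthesis): the form ends in the consonant /r/, so [i] is inserted word-finally. /aormertofnorar/ → aormertofnorari.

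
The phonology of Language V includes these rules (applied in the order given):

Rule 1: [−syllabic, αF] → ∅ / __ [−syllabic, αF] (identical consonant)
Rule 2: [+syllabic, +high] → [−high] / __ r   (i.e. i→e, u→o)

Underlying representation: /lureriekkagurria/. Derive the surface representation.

Rule 1 (degemination): /kk/ is a geminate; the first /k/ deletes. /rr/ is a geminate; the first /r/ deletes. /lureriekkagurria/ → lureriekaguria.
Rule 2 (pre-rhotic lowering): /u/ is a high vowel immediately before /r/, so it lowers to [o]. /u/ is a high vowel immediately before /r/, so it lowers to [o]. /lureriekaguria/ → loreriekagoria.

loreriekagoria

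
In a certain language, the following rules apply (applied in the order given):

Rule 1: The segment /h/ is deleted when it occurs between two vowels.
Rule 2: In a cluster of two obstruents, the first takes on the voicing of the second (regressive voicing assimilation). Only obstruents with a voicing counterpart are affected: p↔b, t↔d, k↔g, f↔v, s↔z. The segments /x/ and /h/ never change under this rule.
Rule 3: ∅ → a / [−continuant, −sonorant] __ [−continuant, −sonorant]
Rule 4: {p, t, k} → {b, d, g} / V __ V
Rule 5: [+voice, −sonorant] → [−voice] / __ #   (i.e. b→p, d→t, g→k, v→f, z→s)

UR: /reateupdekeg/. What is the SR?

Rule 1 (intervocalic h-deletion): no segment meets the environment; /reateupdekeg/ is unchanged.
Rule 2 (regressive voicing assimilation): /p/ precedes the voiced obstruent /d/, so it voices to [b] by assimilation. /reateupdekeg/ → reateubdekeg.
Rule 3 (stop-cluster a-epenthesis): /b/ and /d/ form a stop–stop cluster, so [a] is inserted between them. /reateubdekeg/ → reateubadekeg.
Rule 4 (intervocalic voicing): /t/ is a voiceless stop between vowels /a/ and /e/, so it voices to [d]. /k/ is a voiceless stop between vowels /e/ and /e/, so it voices to [g]. /reateubadekeg/ → readeubadegeg.
Rule 5 (final devoicing): /g/ is a voiced obstruent in word-final position, so it devoices to [k]. /readeubadegeg/ → readeubadegek.

readeubadegek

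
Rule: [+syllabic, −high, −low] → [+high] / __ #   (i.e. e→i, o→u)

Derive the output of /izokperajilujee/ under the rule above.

/e/ is a mid vowel in word-final position, so it raises to [i].
The other instances of /o/, /e/ do not occur in the required environment and remain unchanged.
Surface form: [izokperajilujei].

izokperajilujei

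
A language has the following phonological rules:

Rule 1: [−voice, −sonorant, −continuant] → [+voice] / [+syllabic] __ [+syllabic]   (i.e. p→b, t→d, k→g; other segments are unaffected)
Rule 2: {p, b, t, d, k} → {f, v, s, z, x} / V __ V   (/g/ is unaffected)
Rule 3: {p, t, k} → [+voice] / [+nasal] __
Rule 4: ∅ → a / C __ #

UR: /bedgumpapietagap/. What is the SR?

bedgumbaviezagapa

Rule 1 (intervocalic voicing): /p/ is a voiceless stop between vowels /a/ and /i/, so it voices to [b]. /t/ is a voiceless stop between vowels /e/ and /a/, so it voices to [d]. /bedgumpapietagap/ → bedgumpabiedagap.
Rule 2 (intervocalic spirantization): /b/ is a stop between vowels /a/ and /i/, so it spirantizes to the fricative [v]. /d/ is a stop between vowels /e/ and /a/, so it spirantizes to the fricative [z]. /bedgumpabiedagap/ → bedgumpaviezagap.
Rule 3 (post-nasal voicing): /p/ is a voiceless stop immediately after the nasal /m/, so it voices to [b]. /bedgumpaviezagap/ → bedgumbaviezagap.
Rule 4 (final a-epenthesis): the form ends in the consonant /p/, so [a] is inserted word-finally. /bedgumbaviezagap/ → bedgumbaviezagapa.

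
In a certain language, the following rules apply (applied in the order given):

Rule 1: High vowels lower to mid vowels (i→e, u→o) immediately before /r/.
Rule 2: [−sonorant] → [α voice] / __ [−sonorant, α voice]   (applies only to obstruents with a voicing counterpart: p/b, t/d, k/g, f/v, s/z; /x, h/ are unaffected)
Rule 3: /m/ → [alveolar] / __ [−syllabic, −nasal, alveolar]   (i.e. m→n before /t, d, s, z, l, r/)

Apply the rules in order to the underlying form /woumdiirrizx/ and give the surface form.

Rule 1 (pre-rhotic lowering): /i/ is a high vowel immediately before /r/, so it lowers to [e]. /woumdiirrizx/ → woumdierrizx.
Rule 2 (regressive voicing assimilation): /z/ precedes the voiceless obstruent /x/, so it devoices to [s] by assimilation. /woumdierrizx/ → woumdierrisx.
Rule 3 (nasal place assimilation): /m/ precedes the alveolar consonant /d/, so it assimilates in place to [n]. /woumdierrisx/ → woundierrisx.

woundierrisx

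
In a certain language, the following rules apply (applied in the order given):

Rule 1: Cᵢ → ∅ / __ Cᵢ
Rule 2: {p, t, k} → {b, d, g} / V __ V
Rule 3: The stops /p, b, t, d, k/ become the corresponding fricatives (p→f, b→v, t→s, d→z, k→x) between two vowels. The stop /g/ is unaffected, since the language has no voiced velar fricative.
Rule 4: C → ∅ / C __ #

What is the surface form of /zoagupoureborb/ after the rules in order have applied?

Rule 1 (degemination): no segment meets the environment; /zoagupoureborb/ is unchanged.
Rule 2 (intervocalic voicing): /p/ is a voiceless stop between vowels /u/ and /o/, so it voices to [b]. /zoagupoureborb/ → zoaguboureborb.
Rule 3 (intervocalic spirantization): /b/ is a stop between vowels /u/ and /o/, so it spirantizes to the fricative [v]. /b/ is a stop between vowels /e/ and /o/, so it spirantizes to the fricative [v]. /zoaguboureborb/ → zoaguvourevorb.
Rule 4 (final cluster simplification): /b/ is the second consonant of a word-final cluster /rb/, so it deletes. /zoaguvourevorb/ → zoaguvourevor.

zoaguvourevor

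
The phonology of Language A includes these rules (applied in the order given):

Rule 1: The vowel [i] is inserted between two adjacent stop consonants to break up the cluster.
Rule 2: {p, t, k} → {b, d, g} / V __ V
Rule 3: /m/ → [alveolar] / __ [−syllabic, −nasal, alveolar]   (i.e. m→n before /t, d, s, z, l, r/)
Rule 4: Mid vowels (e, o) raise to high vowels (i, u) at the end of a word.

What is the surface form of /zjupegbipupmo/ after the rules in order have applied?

zjubegibibupmu

Rule 1 (stop-cluster i-epenthesis): /g/ and /b/ form a stop–stop cluster, so [i] is inserted between them. /zjupegbipupmo/ → zjupegibipupmo.
Rule 2 (intervocalic voicing): /p/ is a voiceless stop between vowels /u/ and /e/, so it voices to [b]. /p/ is a voiceless stop between vowels /i/ and /u/, so it voices to [b]. /zjupegibipupmo/ → zjubegibibupmo.
Rule 3 (nasal place assimilation): no segment meets the environment; /zjubegibibupmo/ is unchanged.
Rule 4 (final vowel raising): /o/ is a mid vowel in word-final position, so it raises to [u]. /zjubegibibupmo/ → zjubegibibupmu.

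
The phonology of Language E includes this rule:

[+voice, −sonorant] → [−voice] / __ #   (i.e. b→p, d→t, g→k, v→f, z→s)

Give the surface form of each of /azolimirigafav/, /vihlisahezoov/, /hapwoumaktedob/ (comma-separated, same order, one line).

azolimirigafaf, vihlisahezoof, hapwoumaktedop

/azolimirigafav/: /v/ is a voiced obstruent in word-final position, so it devoices to [f]. → [azolimirigafaf].
/vihlisahezoov/: /v/ is a voiced obstruent in word-final position, so it devoices to [f]. → [vihlisahezoof].
/hapwoumaktedob/: /b/ is a voiced obstruent in word-final position, so it devoices to [p]. → [hapwoumaktedop].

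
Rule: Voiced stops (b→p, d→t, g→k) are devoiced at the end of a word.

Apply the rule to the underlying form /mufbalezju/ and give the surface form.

mufbalezju

No segment of /mufbalezju/ meets the structural description of the rule, so the form surfaces unchanged.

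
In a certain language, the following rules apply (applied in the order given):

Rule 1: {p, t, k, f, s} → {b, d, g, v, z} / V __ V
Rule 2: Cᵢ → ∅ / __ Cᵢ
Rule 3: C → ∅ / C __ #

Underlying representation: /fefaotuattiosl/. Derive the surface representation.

fevaoduatios

Rule 1 (intervocalic voicing): /f/ is a voiceless obstruent between vowels /e/ and /a/, so it voices to [v]. /t/ is a voiceless obstruent between vowels /o/ and /u/, so it voices to [d]. /fefaotuattiosl/ → fevaoduattiosl.
Rule 2 (degemination): /tt/ is a geminate; the first /t/ deletes. /fevaoduattiosl/ → fevaoduatiosl.
Rule 3 (final cluster simplification): /l/ is the second consonant of a word-final cluster /sl/, so it deletes. /fevaoduatiosl/ → fevaoduatios.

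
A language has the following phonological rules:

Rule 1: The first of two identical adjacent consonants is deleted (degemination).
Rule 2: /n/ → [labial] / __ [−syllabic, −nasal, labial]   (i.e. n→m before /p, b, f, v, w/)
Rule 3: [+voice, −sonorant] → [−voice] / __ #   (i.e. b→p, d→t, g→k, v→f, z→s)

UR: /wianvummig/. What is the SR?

wiamvumik

Rule 1 (degemination): /mm/ is a geminate; the first /m/ deletes. /wianvummig/ → wianvumig.
Rule 2 (nasal place assimilation): /n/ precedes the labial consonant /v/, so it assimilates in place to [m]. /wianvumig/ → wiamvumig.
Rule 3 (final devoicing): /g/ is a voiced obstruent in word-final position, so it devoices to [k]. /wiamvumig/ → wiamvumik.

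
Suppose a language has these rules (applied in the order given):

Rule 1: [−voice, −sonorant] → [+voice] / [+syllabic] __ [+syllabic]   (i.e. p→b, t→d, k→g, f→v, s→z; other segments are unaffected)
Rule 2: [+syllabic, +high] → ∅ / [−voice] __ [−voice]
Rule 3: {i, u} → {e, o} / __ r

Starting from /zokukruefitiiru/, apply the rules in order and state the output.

Rule 1 (intervocalic voicing): /k/ is a voiceless obstruent between vowels /o/ and /u/, so it voices to [g]. /f/ is a voiceless obstruent between vowels /e/ and /i/, so it voices to [v]. /t/ is a voiceless obstruent between vowels /i/ and /i/, so it voices to [d]. /zokukruefitiiru/ → zogukruevidiiru.
Rule 2 (high vowel syncope): no segment meets the environment; /zogukruevidiiru/ is unchanged.
Rule 3 (pre-rhotic lowering): /i/ is a high vowel immediately before /r/, so it lowers to [e]. /zogukruevidiiru/ → zogukruevidieru.

zogukruevidieru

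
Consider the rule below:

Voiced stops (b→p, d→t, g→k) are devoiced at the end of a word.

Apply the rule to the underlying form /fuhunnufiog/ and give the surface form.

fuhunnufiok

/g/ is a voiced stop in word-final position, so it devoices to [k].
Surface form: [fuhunnufiok].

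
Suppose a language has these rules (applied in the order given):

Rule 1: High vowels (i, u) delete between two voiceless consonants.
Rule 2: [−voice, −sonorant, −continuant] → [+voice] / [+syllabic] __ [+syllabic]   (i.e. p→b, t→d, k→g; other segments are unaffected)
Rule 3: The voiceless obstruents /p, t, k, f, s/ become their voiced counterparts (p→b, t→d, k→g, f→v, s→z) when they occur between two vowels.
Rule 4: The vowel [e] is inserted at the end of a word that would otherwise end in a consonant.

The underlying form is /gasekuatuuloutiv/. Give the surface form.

gazeguaduuloudive

Rule 1 (high vowel syncope): no segment meets the environment; /gasekuatuuloutiv/ is unchanged.
Rule 2 (intervocalic voicing): /k/ is a voiceless stop between vowels /e/ and /u/, so it voices to [g]. /t/ is a voiceless stop between vowels /a/ and /u/, so it voices to [d]. /t/ is a voiceless stop between vowels /u/ and /i/, so it voices to [d]. /gasekuatuuloutiv/ → gaseguaduuloudiv.
Rule 3 (intervocalic voicing): /s/ is a voiceless obstruent between vowels /a/ and /e/, so it voices to [z]. /gaseguaduuloudiv/ → gazeguaduuloudiv.
Rule 4 (final e-epenthesis): the form ends in the consonant /v/, so [e] is inserted word-finally. /gazeguaduuloudiv/ → gazeguaduuloudive.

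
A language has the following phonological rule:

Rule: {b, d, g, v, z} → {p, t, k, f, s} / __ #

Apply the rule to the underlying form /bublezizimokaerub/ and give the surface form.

/b/ is a voiced obstruent in word-final position, so it devoices to [p].
Surface form: [bublezizimokaerup].

bublezizimokaerup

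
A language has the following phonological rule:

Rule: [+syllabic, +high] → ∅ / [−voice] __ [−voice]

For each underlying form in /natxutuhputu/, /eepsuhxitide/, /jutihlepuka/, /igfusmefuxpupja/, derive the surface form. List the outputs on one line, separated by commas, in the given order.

/natxutuhputu/: /u/ is a high vowel flanked by voiceless consonants /x/ and /t/, so it deletes. /u/ is a high vowel flanked by voiceless consonants /t/ and /h/, so it deletes. /u/ is a high vowel flanked by voiceless consonants /p/ and /t/, so it deletes. → [natxthptu].
/eepsuhxitide/: /u/ is a high vowel flanked by voiceless consonants /s/ and /h/, so it deletes. /i/ is a high vowel flanked by voiceless consonants /x/ and /t/, so it deletes. → [eepshxtide].
/jutihlepuka/: /i/ is a high vowel flanked by voiceless consonants /t/ and /h/, so it deletes. /u/ is a high vowel flanked by voiceless consonants /p/ and /k/, so it deletes. → [juthlepka].
/igfusmefuxpupja/: /u/ is a high vowel flanked by voiceless consonants /f/ and /s/, so it deletes. /u/ is a high vowel flanked by voiceless consonants /f/ and /x/, so it deletes. /u/ is a high vowel flanked by voiceless consonants /p/ and /p/, so it deletes. → [igfsmefxppja].

natxthptu, eepshxtide, juthlepka, igfsmefxppja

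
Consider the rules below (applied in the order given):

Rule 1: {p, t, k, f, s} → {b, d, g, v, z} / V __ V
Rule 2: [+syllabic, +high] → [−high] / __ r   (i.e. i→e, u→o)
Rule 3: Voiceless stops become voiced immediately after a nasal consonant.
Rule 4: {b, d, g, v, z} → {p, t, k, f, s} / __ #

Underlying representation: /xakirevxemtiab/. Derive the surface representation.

Rule 1 (intervocalic voicing): /k/ is a voiceless obstruent between vowels /a/ and /i/, so it voices to [g]. /xakirevxemtiab/ → xagirevxemtiab.
Rule 2 (pre-rhotic lowering): /i/ is a high vowel immediately before /r/, so it lowers to [e]. /xagirevxemtiab/ → xagerevxemtiab.
Rule 3 (post-nasal voicing): /t/ is a voiceless stop immediately after the nasal /m/, so it voices to [d]. /xagerevxemtiab/ → xagerevxemdiab.
Rule 4 (final devoicing): /b/ is a voiced obstruent in word-final position, so it devoices to [p]. /xagerevxemdiab/ → xagerevxemdiap.

xagerevxemdiap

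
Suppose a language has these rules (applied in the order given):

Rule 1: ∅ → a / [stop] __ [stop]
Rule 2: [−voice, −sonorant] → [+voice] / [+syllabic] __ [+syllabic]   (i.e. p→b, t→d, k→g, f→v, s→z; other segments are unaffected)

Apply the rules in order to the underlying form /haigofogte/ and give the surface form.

Rule 1 (stop-cluster a-epenthesis): /g/ and /t/ form a stop–stop cluster, so [a] is inserted between them. /haigofogte/ → haigofogate.
Rule 2 (intervocalic voicing): /f/ is a voiceless obstruent between vowels /o/ and /o/, so it voices to [v]. /t/ is a voiceless obstruent between vowels /a/ and /e/, so it voices to [d]. /haigofogate/ → haigovogade.

haigovogade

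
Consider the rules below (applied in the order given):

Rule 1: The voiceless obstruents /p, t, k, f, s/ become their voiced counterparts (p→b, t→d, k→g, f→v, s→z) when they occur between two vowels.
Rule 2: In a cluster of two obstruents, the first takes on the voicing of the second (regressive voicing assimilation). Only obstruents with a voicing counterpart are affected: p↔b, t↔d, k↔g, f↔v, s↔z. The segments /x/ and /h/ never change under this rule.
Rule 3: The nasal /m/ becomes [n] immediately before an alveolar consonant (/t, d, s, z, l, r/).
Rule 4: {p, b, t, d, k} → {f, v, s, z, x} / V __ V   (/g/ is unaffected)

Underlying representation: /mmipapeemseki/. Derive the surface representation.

Rule 1 (intervocalic voicing): /p/ is a voiceless obstruent between vowels /i/ and /a/, so it voices to [b]. /p/ is a voiceless obstruent between vowels /a/ and /e/, so it voices to [b]. /k/ is a voiceless obstruent between vowels /e/ and /i/, so it voices to [g]. /mmipapeemseki/ → mmibabeemsegi.
Rule 2 (regressive voicing assimilation): no segment meets the environment; /mmibabeemsegi/ is unchanged.
Rule 3 (nasal place assimilation): /m/ precedes the alveolar consonant /s/, so it assimilates in place to [n]. /mmibabeemsegi/ → mmibabeensegi.
Rule 4 (intervocalic spirantization): /b/ is a stop between vowels /i/ and /a/, so it spirantizes to the fricative [v]. /b/ is a stop between vowels /a/ and /e/, so it spirantizes to the fricative [v]. /mmibabeensegi/ → mmivaveensegi.

mmivaveensegi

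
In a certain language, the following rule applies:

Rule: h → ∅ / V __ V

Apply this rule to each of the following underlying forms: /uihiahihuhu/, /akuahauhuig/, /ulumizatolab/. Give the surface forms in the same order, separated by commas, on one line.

uiiaiuu, akuaauuig, ulumizatolab

/uihiahihuhu/: /h/ occurs between vowels /i/ and /i/, so it deletes. /h/ occurs between vowels /a/ and /i/, so it deletes. /h/ occurs between vowels /i/ and /u/, so it deletes. /h/ occurs between vowels /u/ and /u/, so it deletes. → [uiiaiuu].
/akuahauhuig/: /h/ occurs between vowels /a/ and /a/, so it deletes. /h/ occurs between vowels /u/ and /u/, so it deletes. → [akuaauuig].
/ulumizatolab/: the rule's environment is not met; surfaces unchanged as [ulumizatolab].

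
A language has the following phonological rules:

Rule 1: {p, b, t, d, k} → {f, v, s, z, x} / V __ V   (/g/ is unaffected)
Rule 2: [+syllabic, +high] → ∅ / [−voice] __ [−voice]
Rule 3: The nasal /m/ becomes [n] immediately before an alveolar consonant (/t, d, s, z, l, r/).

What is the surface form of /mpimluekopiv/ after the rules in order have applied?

mpinluexofiv

Rule 1 (intervocalic spirantization): /k/ is a stop between vowels /e/ and /o/, so it spirantizes to the fricative [x]. /p/ is a stop between vowels /o/ and /i/, so it spirantizes to the fricative [f]. /mpimluekopiv/ → mpimluexofiv.
Rule 2 (high vowel syncope): no segment meets the environment; /mpimluexofiv/ is unchanged.
Rule 3 (nasal place assimilation): /m/ precedes the alveolar consonant /l/, so it assimilates in place to [n]. /mpimluexofiv/ → mpinluexofiv.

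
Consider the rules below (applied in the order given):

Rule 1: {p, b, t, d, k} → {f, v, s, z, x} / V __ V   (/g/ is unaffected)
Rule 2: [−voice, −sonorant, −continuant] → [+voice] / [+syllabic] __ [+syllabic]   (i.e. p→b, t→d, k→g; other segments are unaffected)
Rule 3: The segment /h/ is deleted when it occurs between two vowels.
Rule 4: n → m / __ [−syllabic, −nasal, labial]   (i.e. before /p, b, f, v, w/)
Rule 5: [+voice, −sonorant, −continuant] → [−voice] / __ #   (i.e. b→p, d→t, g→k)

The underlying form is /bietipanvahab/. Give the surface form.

biesifamvaap

Rule 1 (intervocalic spirantization): /t/ is a stop between vowels /e/ and /i/, so it spirantizes to the fricative [s]. /p/ is a stop between vowels /i/ and /a/, so it spirantizes to the fricative [f]. /bietipanvahab/ → biesifanvahab.
Rule 2 (intervocalic voicing): no segment meets the environment; /biesifanvahab/ is unchanged.
Rule 3 (intervocalic h-deletion): /h/ occurs between vowels /a/ and /a/, so it deletes. /biesifanvahab/ → biesifanvaab.
Rule 4 (nasal place assimilation): /n/ precedes the labial consonant /v/, so it assimilates in place to [m]. /biesifanvaab/ → biesifamvaab.
Rule 5 (final devoicing): /b/ is a voiced stop in word-final position, so it devoices to [p]. /biesifamvaab/ → biesifamvaap.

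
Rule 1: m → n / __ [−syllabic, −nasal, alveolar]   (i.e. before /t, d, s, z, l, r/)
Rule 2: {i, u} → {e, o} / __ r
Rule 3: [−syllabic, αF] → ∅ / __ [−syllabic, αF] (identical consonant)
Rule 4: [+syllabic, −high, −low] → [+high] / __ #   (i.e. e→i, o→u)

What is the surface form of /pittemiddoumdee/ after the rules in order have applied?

pitemidoundei

Rule 1 (nasal place assimilation): /m/ precedes the alveolar consonant /d/, so it assimilates in place to [n]. /pittemiddoumdee/ → pittemiddoundee.
Rule 2 (pre-rhotic lowering): no segment meets the environment; /pittemiddoundee/ is unchanged.
Rule 3 (degemination): /tt/ is a geminate; the first /t/ deletes. /dd/ is a geminate; the first /d/ deletes. /pittemiddoundee/ → pitemidoundee.
Rule 4 (final vowel raising): /e/ is a mid vowel in word-final position, so it raises to [i]. /pitemidoundee/ → pitemidoundei.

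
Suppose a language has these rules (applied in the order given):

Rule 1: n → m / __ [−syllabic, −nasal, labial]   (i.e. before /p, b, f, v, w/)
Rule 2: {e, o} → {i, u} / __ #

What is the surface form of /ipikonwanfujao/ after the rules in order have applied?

ipikomwamfujau

Rule 1 (nasal place assimilation): /n/ precedes the labial consonant /w/, so it assimilates in place to [m]. /n/ precedes the labial consonant /f/, so it assimilates in place to [m]. /ipikonwanfujao/ → ipikomwamfujao.
Rule 2 (final vowel raising): /o/ is a mid vowel in word-final position, so it raises to [u]. /ipikomwamfujao/ → ipikomwamfujau.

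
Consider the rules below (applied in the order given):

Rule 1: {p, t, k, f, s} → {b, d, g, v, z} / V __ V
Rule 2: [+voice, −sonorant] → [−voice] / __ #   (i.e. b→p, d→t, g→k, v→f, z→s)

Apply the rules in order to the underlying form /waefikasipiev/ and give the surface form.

Rule 1 (intervocalic voicing): /f/ is a voiceless obstruent between vowels /e/ and /i/, so it voices to [v]. /k/ is a voiceless obstruent between vowels /i/ and /a/, so it voices to [g]. /s/ is a voiceless obstruent between vowels /a/ and /i/, so it voices to [z]. /p/ is a voiceless obstruent between vowels /i/ and /i/, so it voices to [b]. /waefikasipiev/ → waevigazibiev.
Rule 2 (final devoicing): /v/ is a voiced obstruent in word-final position, so it devoices to [f]. /waevigazibiev/ → waevigazibief.

waevigazibief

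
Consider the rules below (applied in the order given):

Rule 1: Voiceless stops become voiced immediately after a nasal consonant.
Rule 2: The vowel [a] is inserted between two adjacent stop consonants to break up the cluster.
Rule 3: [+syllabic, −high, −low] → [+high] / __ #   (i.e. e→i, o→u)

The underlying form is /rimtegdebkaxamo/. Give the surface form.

rimdegadebakaxamu

Rule 1 (post-nasal voicing): /t/ is a voiceless stop immediately after the nasal /m/, so it voices to [d]. /rimtegdebkaxamo/ → rimdegdebkaxamo.
Rule 2 (stop-cluster a-epenthesis): /g/ and /d/ form a stop–stop cluster, so [a] is inserted between them. /b/ and /k/ form a stop–stop cluster, so [a] is inserted between them. /rimdegdebkaxamo/ → rimdegadebakaxamo.
Rule 3 (final vowel raising): /o/ is a mid vowel in word-final position, so it raises to [u]. /rimdegadebakaxamo/ → rimdegadebakaxamu.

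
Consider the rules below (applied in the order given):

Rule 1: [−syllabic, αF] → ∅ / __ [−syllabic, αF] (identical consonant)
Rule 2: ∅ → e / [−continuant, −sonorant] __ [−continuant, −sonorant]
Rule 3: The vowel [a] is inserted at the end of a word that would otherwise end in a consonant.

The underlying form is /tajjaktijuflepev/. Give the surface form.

Rule 1 (degemination): /jj/ is a geminate; the first /j/ deletes. /tajjaktijuflepev/ → tajaktijuflepev.
Rule 2 (stop-cluster e-epenthesis): /k/ and /t/ form a stop–stop cluster, so [e] is inserted between them. /tajaktijuflepev/ → tajaketijuflepev.
Rule 3 (final a-epenthesis): the form ends in the consonant /v/, so [a] is inserted word-finally. /tajaketijuflepev/ → tajaketijuflepeva.

tajaketijuflepeva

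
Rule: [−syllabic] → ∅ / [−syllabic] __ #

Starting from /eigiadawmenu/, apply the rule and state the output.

No segment of /eigiadawmenu/ meets the structural description of the rule, so the form surfaces unchanged.

eigiadawmenu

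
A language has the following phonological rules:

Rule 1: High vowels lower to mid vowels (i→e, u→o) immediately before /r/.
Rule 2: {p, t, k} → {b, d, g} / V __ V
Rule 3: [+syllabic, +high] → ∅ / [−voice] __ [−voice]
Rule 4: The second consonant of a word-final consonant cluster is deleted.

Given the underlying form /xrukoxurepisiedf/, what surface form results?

Rule 1 (pre-rhotic lowering): /u/ is a high vowel immediately before /r/, so it lowers to [o]. /xrukoxurepisiedf/ → xrukoxorepisiedf.
Rule 2 (intervocalic voicing): /k/ is a voiceless stop between vowels /u/ and /o/, so it voices to [g]. /p/ is a voiceless stop between vowels /e/ and /i/, so it voices to [b]. /xrukoxorepisiedf/ → xrugoxorebisiedf.
Rule 3 (high vowel syncope): no segment meets the environment; /xrugoxorebisiedf/ is unchanged.
Rule 4 (final cluster simplification): /f/ is the second consonant of a word-final cluster /df/, so it deletes. /xrugoxorebisiedf/ → xrugoxorebisied.

xrugoxorebisied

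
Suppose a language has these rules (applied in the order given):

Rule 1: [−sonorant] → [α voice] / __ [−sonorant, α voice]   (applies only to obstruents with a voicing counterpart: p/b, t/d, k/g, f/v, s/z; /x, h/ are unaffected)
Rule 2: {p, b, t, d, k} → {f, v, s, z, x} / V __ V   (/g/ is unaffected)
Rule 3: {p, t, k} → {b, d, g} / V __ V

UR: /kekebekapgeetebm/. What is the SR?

Rule 1 (regressive voicing assimilation): /p/ precedes the voiced obstruent /g/, so it voices to [b] by assimilation. /kekebekapgeetebm/ → kekebekabgeetebm.
Rule 2 (intervocalic spirantization): /k/ is a stop between vowels /e/ and /e/, so it spirantizes to the fricative [x]. /b/ is a stop between vowels /e/ and /e/, so it spirantizes to the fricative [v]. /k/ is a stop between vowels /e/ and /a/, so it spirantizes to the fricative [x]. /t/ is a stop between vowels /e/ and /e/, so it spirantizes to the fricative [s]. /kekebekabgeetebm/ → kexevexabgeesebm.
Rule 3 (intervocalic voicing): no segment meets the environment; /kexevexabgeesebm/ is unchanged.

kexevexabgeesebm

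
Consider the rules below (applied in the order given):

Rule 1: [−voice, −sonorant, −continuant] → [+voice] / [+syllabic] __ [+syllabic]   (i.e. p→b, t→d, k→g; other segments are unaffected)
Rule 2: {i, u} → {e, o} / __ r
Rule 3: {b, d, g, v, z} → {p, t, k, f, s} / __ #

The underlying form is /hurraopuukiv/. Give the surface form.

Rule 1 (intervocalic voicing): /p/ is a voiceless stop between vowels /o/ and /u/, so it voices to [b]. /k/ is a voiceless stop between vowels /u/ and /i/, so it voices to [g]. /hurraopuukiv/ → hurraobuugiv.
Rule 2 (pre-rhotic lowering): /u/ is a high vowel immediately before /r/, so it lowers to [o]. /hurraobuugiv/ → horraobuugiv.
Rule 3 (final devoicing): /v/ is a voiced obstruent in word-final position, so it devoices to [f]. /horraobuugiv/ → horraobuugif.

horraobuugif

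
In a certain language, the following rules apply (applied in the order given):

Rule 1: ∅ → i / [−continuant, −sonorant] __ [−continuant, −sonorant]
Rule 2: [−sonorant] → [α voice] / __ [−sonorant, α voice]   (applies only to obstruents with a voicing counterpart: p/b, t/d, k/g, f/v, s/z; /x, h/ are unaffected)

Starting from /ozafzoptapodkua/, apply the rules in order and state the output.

Rule 1 (stop-cluster i-epenthesis): /p/ and /t/ form a stop–stop cluster, so [i] is inserted between them. /d/ and /k/ form a stop–stop cluster, so [i] is inserted between them. /ozafzoptapodkua/ → ozafzopitapodikua.
Rule 2 (regressive voicing assimilation): /f/ precedes the voiced obstruent /z/, so it voices to [v] by assimilation. /ozafzopitapodikua/ → ozavzopitapodikua.

ozavzopitapodikua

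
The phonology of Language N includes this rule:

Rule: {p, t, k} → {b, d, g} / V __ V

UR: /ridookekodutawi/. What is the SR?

/k/ is a voiceless stop between vowels /o/ and /e/, so it voices to [g].
/k/ is a voiceless stop between vowels /e/ and /o/, so it voices to [g].
/t/ is a voiceless stop between vowels /u/ and /a/, so it voices to [d].
Surface form: [ridoogegodudawi].

ridoogegodudawi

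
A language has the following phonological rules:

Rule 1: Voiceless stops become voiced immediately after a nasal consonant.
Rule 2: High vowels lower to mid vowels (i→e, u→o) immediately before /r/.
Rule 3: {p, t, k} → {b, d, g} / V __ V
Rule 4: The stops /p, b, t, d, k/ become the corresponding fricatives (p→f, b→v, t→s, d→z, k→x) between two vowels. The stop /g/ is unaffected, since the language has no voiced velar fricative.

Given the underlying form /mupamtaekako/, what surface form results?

Rule 1 (post-nasal voicing): /t/ is a voiceless stop immediately after the nasal /m/, so it voices to [d]. /mupamtaekako/ → mupamdaekako.
Rule 2 (pre-rhotic lowering): no segment meets the environment; /mupamdaekako/ is unchanged.
Rule 3 (intervocalic voicing): /p/ is a voiceless stop between vowels /u/ and /a/, so it voices to [b]. /k/ is a voiceless stop between vowels /e/ and /a/, so it voices to [g]. /k/ is a voiceless stop between vowels /a/ and /o/, so it voices to [g]. /mupamdaekako/ → mubamdaegago.
Rule 4 (intervocalic spirantization): /b/ is a stop between vowels /u/ and /a/, so it spirantizes to the fricative [v]. /mubamdaegago/ → muvamdaegago.

muvamdaegago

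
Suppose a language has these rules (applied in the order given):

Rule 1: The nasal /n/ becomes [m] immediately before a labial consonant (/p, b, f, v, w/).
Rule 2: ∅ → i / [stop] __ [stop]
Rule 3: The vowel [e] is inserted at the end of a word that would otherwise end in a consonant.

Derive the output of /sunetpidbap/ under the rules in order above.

sunetipidibape

Rule 1 (nasal place assimilation): no segment meets the environment; /sunetpidbap/ is unchanged.
Rule 2 (stop-cluster i-epenthesis): /t/ and /p/ form a stop–stop cluster, so [i] is inserted between them. /d/ and /b/ form a stop–stop cluster, so [i] is inserted between them. /sunetpidbap/ → sunetipidibap.
Rule 3 (final e-epenthesis): the form ends in the consonant /p/, so [e] is inserted word-finally. /sunetipidibap/ → sunetipidibape.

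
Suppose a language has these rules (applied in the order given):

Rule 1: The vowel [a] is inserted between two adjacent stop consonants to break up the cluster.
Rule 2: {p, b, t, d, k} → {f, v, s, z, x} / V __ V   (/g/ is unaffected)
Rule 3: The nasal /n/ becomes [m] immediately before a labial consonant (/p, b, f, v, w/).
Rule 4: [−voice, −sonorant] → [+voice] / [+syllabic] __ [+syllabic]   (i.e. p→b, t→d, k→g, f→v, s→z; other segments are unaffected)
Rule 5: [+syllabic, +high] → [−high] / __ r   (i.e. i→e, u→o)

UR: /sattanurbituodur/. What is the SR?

Rule 1 (stop-cluster a-epenthesis): /t/ and /t/ form a stop–stop cluster, so [a] is inserted between them. /sattanurbituodur/ → satatanurbituodur.
Rule 2 (intervocalic spirantization): /t/ is a stop between vowels /a/ and /a/, so it spirantizes to the fricative [s]. /t/ is a stop between vowels /a/ and /a/, so it spirantizes to the fricative [s]. /t/ is a stop between vowels /i/ and /u/, so it spirantizes to the fricative [s]. /d/ is a stop between vowels /o/ and /u/, so it spirantizes to the fricative [z]. /satatanurbituodur/ → sasasanurbisuozur.
Rule 3 (nasal place assimilation): no segment meets the environment; /sasasanurbisuozur/ is unchanged.
Rule 4 (intervocalic voicing): /s/ is a voiceless obstruent between vowels /a/ and /a/, so it voices to [z]. /s/ is a voiceless obstruent between vowels /a/ and /a/, so it voices to [z]. /s/ is a voiceless obstruent between vowels /i/ and /u/, so it voices to [z]. /sasasanurbisuozur/ → sazazanurbizuozur.
Rule 5 (pre-rhotic lowering): /u/ is a high vowel immediately before /r/, so it lowers to [o]. /u/ is a high vowel immediately before /r/, so it lowers to [o]. /sazazanurbizuozur/ → sazazanorbizuozor.

sazazanorbizuozor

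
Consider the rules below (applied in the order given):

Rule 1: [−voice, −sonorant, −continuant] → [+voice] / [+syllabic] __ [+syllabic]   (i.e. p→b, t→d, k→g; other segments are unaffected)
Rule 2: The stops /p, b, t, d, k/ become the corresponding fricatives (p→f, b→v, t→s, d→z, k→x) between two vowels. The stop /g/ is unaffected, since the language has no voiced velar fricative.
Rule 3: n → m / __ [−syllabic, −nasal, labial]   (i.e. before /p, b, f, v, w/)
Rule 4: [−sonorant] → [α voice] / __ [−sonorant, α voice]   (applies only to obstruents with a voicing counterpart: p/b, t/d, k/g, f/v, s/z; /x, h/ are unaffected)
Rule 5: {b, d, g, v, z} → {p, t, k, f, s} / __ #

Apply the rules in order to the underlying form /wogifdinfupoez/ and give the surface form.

wogivdimfuvoes

Rule 1 (intervocalic voicing): /p/ is a voiceless stop between vowels /u/ and /o/, so it voices to [b]. /wogifdinfupoez/ → wogifdinfuboez.
Rule 2 (intervocalic spirantization): /b/ is a stop between vowels /u/ and /o/, so it spirantizes to the fricative [v]. /wogifdinfuboez/ → wogifdinfuvoez.
Rule 3 (nasal place assimilation): /n/ precedes the labial consonant /f/, so it assimilates in place to [m]. /wogifdinfuvoez/ → wogifdimfuvoez.
Rule 4 (regressive voicing assimilation): /f/ precedes the voiced obstruent /d/, so it voices to [v] by assimilation. /wogifdimfuvoez/ → wogivdimfuvoez.
Rule 5 (final devoicing): /z/ is a voiced obstruent in word-final position, so it devoices to [s]. /wogivdimfuvoez/ → wogivdimfuvoes.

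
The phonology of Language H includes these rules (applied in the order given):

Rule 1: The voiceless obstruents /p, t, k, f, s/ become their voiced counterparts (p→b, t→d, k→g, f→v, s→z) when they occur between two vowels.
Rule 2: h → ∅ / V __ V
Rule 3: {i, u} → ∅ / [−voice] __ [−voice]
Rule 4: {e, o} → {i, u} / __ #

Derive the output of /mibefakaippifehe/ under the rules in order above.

mibevagaippivei

Rule 1 (intervocalic voicing): /f/ is a voiceless obstruent between vowels /e/ and /a/, so it voices to [v]. /k/ is a voiceless obstruent between vowels /a/ and /a/, so it voices to [g]. /f/ is a voiceless obstruent between vowels /i/ and /e/, so it voices to [v]. /mibefakaippifehe/ → mibevagaippivehe.
Rule 2 (intervocalic h-deletion): /h/ occurs between vowels /e/ and /e/, so it deletes. /mibevagaippivehe/ → mibevagaippivee.
Rule 3 (high vowel syncope): no segment meets the environment; /mibevagaippivee/ is unchanged.
Rule 4 (final vowel raising): /e/ is a mid vowel in word-final position, so it raises to [i]. /mibevagaippivee/ → mibevagaippivei.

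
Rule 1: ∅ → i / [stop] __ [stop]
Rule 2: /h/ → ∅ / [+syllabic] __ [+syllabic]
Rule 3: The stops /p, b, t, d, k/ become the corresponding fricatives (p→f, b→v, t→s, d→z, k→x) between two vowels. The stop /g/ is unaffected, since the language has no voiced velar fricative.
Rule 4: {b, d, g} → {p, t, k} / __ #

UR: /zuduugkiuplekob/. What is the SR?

zuzuugixiuplexop

Rule 1 (stop-cluster i-epenthesis): /g/ and /k/ form a stop–stop cluster, so [i] is inserted between them. /zuduugkiuplekob/ → zuduugikiuplekob.
Rule 2 (intervocalic h-deletion): no segment meets the environment; /zuduugikiuplekob/ is unchanged.
Rule 3 (intervocalic spirantization): /d/ is a stop between vowels /u/ and /u/, so it spirantizes to the fricative [z]. /k/ is a stop between vowels /i/ and /i/, so it spirantizes to the fricative [x]. /k/ is a stop between vowels /e/ and /o/, so it spirantizes to the fricative [x]. /zuduugikiuplekob/ → zuzuugixiuplexob.
Rule 4 (final devoicing): /b/ is a voiced stop in word-final position, so it devoices to [p]. /zuzuugixiuplexob/ → zuzuugixiuplexop.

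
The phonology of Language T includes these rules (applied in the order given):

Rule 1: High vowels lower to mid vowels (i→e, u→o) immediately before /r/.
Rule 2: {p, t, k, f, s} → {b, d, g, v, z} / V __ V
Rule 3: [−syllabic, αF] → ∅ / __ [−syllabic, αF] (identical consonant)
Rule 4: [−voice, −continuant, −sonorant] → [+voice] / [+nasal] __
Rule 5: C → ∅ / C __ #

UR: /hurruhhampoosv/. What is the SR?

horuhamboos

Rule 1 (pre-rhotic lowering): /u/ is a high vowel immediately before /r/, so it lowers to [o]. /hurruhhampoosv/ → horruhhampoosv.
Rule 2 (intervocalic voicing): no segment meets the environment; /horruhhampoosv/ is unchanged.
Rule 3 (degemination): /rr/ is a geminate; the first /r/ deletes. /hh/ is a geminate; the first /h/ deletes. /horruhhampoosv/ → horuhampoosv.
Rule 4 (post-nasal voicing): /p/ is a voiceless stop immediately after the nasal /m/, so it voices to [b]. /horuhampoosv/ → horuhamboosv.
Rule 5 (final cluster simplification): /v/ is the second consonant of a word-final cluster /sv/, so it deletes. /horuhamboosv/ → horuhamboos.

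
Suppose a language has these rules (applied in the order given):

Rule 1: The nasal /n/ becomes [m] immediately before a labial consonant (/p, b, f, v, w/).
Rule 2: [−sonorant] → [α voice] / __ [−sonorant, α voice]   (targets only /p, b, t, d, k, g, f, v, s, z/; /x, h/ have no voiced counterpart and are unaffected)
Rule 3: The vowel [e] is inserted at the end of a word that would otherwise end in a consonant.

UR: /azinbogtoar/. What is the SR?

azimboktoare

Rule 1 (nasal place assimilation): /n/ precedes the labial consonant /b/, so it assimilates in place to [m]. /azinbogtoar/ → azimbogtoar.
Rule 2 (regressive voicing assimilation): /g/ precedes the voiceless obstruent /t/, so it devoices to [k] by assimilation. /azimbogtoar/ → azimboktoar.
Rule 3 (final e-epenthesis): the form ends in the consonant /r/, so [e] is inserted word-finally. /azimboktoar/ → azimboktoare.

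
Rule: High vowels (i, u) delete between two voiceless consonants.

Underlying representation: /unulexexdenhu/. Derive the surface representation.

unulexexdenhu

No segment of /unulexexdenhu/ meets the structural description of the rule, so the form surfaces unchanged.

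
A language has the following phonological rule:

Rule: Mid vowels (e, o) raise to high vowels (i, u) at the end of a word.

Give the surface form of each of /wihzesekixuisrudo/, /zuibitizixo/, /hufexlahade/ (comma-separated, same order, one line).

/wihzesekixuisrudo/: /o/ is a mid vowel in word-final position, so it raises to [u]. → [wihzesekixuisrudu].
/zuibitizixo/: /o/ is a mid vowel in word-final position, so it raises to [u]. → [zuibitizixu].
/hufexlahade/: /e/ is a mid vowel in word-final position, so it raises to [i]. → [hufexlahadi].

wihzesekixuisrudu, zuibitizixu, hufexlahadi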